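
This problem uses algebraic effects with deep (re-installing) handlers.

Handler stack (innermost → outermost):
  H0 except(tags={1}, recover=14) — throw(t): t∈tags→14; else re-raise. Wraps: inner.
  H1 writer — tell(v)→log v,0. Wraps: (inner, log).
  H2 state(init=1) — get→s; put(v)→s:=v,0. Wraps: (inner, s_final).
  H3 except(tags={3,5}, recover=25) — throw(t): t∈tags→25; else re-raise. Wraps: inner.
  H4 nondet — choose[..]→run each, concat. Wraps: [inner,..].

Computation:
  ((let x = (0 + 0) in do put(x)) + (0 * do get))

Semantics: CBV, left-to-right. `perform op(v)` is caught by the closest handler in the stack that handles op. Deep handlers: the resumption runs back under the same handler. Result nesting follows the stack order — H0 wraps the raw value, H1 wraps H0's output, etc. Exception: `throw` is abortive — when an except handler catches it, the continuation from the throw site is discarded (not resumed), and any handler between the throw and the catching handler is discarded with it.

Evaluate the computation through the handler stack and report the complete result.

Step-by-step:
put(0) @ H2 ⇒ s:=0
get @ H2 ⇒ 0
H0 returns 0
H1 returns (0, ())
H2 returns ((0, ()), 0)
H3 returns ((0, ()), 0)
H4 returns [((0, ()), 0)]
= [((0, ()), 0)]

Answer: [((0, ()), 0)]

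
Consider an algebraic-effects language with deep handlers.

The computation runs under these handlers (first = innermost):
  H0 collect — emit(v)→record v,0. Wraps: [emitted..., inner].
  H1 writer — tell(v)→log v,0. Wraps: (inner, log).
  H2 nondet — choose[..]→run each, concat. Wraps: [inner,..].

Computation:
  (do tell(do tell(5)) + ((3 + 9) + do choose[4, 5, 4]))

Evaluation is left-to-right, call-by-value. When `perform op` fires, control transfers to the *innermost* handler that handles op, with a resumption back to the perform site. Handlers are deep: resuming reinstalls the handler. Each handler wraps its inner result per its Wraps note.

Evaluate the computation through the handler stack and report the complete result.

Step-by-step:
tell(5) @ H1 ⇒ log+=5
tell(0) @ H1 ⇒ log+=0
choose[4, 5, 4] @ H2
  branch[0] choose=4:
    H0 returns [16]
    H1 returns ([16], (5, 0))
    H2 returns [([16], (5, 0))]
  branch[1] choose=5:
    H0 returns [17]
    H1 returns ([17], (5, 0))
    H2 returns [([17], (5, 0))]
  branch[2] choose=4:
    H0 returns [16]
    H1 returns ([16], (5, 0))
    H2 returns [([16], (5, 0))]
= [([16], (5, 0)), ([17], (5, 0)), ([16], (5, 0))]

Answer: [([16], (5, 0)), ([17], (5, 0)), ([16], (5, 0))]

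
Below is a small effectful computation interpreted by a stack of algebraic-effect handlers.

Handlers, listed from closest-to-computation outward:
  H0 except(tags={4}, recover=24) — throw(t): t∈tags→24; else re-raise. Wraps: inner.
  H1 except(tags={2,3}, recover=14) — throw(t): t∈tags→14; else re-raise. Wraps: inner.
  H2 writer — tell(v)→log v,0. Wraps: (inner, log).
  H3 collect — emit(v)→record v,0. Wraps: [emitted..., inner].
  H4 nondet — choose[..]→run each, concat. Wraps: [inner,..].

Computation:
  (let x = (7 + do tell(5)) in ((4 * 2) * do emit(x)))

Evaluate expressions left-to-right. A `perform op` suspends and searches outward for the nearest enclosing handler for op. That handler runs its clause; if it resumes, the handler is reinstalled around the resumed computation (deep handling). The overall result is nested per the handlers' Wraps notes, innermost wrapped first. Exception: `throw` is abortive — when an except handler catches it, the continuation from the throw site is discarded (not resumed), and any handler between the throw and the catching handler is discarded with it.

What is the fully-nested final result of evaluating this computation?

Answer: [[7, (0, (5))]]

Working:
tell(5) @ H2 ⇒ log+=5
emit(7) @ H3 ⇒ out+=7
H0 returns 0
H1 returns 0
H2 returns (0, (5))
H3 returns [7, (0, (5))]
H4 returns [[7, (0, (5))]]
= [[7, (0, (5))]]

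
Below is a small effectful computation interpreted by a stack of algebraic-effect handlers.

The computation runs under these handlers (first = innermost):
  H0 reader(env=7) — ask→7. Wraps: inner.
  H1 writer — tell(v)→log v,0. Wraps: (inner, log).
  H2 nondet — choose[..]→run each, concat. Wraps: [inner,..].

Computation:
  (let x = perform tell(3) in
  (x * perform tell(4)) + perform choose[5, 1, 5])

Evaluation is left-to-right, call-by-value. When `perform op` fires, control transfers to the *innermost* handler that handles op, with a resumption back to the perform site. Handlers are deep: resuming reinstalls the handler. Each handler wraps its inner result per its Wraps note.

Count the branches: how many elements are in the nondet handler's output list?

Step-by-step:
tell(3) @ H1 ⇒ log+=3
tell(4) @ H1 ⇒ log+=4
choose[5, 1, 5] @ H2
  branch[0] choose=5:
    H0 returns 5
    H1 returns (5, (3, 4))
    H2 returns [(5, (3, 4))]
  branch[1] choose=1:
    H0 returns 1
    H1 returns (1, (3, 4))
    H2 returns [(1, (3, 4))]
  branch[2] choose=5:
    H0 returns 5
    H1 returns (5, (3, 4))
    H2 returns [(5, (3, 4))]
= [(5, (3, 4)), (1, (3, 4)), (5, (3, 4))]

Answer: 3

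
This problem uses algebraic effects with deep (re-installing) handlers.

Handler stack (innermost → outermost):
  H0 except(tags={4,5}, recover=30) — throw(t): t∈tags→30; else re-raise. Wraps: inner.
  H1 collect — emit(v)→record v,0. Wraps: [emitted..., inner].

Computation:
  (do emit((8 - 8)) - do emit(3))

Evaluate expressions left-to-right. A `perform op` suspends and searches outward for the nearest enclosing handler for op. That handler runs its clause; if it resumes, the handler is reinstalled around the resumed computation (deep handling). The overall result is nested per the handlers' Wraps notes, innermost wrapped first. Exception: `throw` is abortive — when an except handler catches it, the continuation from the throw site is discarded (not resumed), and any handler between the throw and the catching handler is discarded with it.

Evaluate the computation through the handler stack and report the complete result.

Step-by-step:
emit(0) @ H1 ⇒ out+=0
emit(3) @ H1 ⇒ out+=3
H0 returns 0
H1 returns [0, 3, 0]
= [0, 3, 0]

Answer: [0, 3, 0]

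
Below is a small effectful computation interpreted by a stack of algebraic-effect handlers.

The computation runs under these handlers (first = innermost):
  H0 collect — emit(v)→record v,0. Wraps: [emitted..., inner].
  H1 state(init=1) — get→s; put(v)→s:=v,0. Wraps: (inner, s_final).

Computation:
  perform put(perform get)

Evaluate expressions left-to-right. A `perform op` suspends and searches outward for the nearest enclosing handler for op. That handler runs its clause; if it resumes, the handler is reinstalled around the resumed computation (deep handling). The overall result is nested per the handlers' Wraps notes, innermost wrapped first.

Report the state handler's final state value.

Working:
get @ H1 ⇒ 1
put(1) @ H1 ⇒ s:=1
H0 returns [0]
H1 returns ([0], 1)
= ([0], 1)

Answer: 1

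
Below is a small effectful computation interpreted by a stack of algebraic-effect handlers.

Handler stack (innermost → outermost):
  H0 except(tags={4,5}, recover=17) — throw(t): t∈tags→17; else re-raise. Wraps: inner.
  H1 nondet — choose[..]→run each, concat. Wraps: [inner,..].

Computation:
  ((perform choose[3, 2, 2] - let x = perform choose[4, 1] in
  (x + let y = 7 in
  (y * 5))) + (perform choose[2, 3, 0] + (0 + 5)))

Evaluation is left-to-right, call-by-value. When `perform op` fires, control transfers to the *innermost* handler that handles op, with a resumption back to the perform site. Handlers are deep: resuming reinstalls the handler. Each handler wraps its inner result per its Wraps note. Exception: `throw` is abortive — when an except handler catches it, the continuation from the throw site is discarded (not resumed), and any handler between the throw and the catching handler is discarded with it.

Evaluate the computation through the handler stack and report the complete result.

Working:
choose[3, 2, 2] @ H1
  branch[0] choose=3:
    choose[4, 1] @ H1
      branch[0] choose=4:
        choose[2, 3, 0] @ H1
          branch[0] choose=2:
            H0 returns -29
            H1 returns [-29]
          branch[1] choose=3:
            H0 returns -28
            H1 returns [-28]
          branch[2] choose=0:
            H0 returns -31
            H1 returns [-31]
      branch[1] choose=1:
        choose[2, 3, 0] @ H1
          branch[0] choose=2:
            H0 returns -26
            H1 returns [-26]
          branch[1] choose=3:
            H0 returns -25
            H1 returns [-25]
          branch[2] choose=0:
            H0 returns -28
            H1 returns [-28]
  branch[1] choose=2:
    choose[4, 1] @ H1
      branch[0] choose=4:
        choose[2, 3, 0] @ H1
          branch[0] choose=2:
            H0 returns -30
            H1 returns [-30]
          branch[1] choose=3:
            H0 returns -29
            H1 returns [-29]
          branch[2] choose=0:
            H0 returns -32
            H1 returns [-32]
      branch[1] choose=1:
        choose[2, 3, 0] @ H1
          branch[0] choose=2:
            H0 returns -27
            H1 returns [-27]
          branch[1] choose=3:
            H0 returns -26
            H1 returns [-26]
          branch[2] choose=0:
            H0 returns -29
            H1 returns [-29]
  branch[2] choose=2:
    choose[4, 1] @ H1
      branch[0] choose=4:
        choose[2, 3, 0] @ H1
          branch[0] choose=2:
            H0 returns -30
            H1 returns [-30]
          branch[1] choose=3:
            H0 returns -29
            H1 returns [-29]
          branch[2] choose=0:
            H0 returns -32
            H1 returns [-32]
      branch[1] choose=1:
        choose[2, 3, 0] @ H1
          branch[0] choose=2:
            H0 returns -27
            H1 returns [-27]
          branch[1] choose=3:
            H0 returns -26
            H1 returns [-26]
          branch[2] choose=0:
            H0 returns -29
            H1 returns [-29]
= [-29, -28, -31, -26, -25, -28, -30, -29, -32, -27, -26, -29, -30, -29, -32, -27, -26, -29]

Answer: [-29, -28, -31, -26, -25, -28, -30, -29, -32, -27, -26, -29, -30, -29, -32, -27, -26, -29]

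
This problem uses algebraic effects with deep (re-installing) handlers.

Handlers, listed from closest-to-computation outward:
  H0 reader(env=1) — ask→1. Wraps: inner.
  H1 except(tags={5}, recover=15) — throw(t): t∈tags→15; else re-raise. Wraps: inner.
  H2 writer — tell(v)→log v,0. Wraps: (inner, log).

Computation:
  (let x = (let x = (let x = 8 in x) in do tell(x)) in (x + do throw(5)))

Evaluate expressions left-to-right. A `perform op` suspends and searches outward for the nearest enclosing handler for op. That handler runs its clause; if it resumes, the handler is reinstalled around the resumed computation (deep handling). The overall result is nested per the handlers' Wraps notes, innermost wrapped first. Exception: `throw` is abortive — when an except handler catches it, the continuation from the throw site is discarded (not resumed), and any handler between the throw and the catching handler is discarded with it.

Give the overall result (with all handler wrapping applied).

Evaluation trace:
tell(8) @ H2 ⇒ log+=8
throw(5) @ H1 caught ⇒ 15
H2 returns (15, (8))
= (15, (8))

Answer: (15, (8))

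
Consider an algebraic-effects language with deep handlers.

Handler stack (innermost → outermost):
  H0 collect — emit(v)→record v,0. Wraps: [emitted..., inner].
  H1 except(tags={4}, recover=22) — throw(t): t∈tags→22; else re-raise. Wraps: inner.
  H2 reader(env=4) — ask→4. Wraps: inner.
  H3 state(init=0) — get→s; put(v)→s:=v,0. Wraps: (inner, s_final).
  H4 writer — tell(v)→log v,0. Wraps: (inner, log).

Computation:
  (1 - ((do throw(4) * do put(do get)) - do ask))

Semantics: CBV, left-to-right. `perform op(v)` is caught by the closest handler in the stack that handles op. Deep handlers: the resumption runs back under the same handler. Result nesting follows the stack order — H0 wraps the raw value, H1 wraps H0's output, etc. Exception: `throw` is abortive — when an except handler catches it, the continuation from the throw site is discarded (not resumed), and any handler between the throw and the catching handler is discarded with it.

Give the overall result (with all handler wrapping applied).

Answer: ((22, 0), ())

Step-by-step:
throw(4) @ H1 caught ⇒ 22
H2 returns 22
H3 returns (22, 0)
H4 returns ((22, 0), ())
= ((22, 0), ())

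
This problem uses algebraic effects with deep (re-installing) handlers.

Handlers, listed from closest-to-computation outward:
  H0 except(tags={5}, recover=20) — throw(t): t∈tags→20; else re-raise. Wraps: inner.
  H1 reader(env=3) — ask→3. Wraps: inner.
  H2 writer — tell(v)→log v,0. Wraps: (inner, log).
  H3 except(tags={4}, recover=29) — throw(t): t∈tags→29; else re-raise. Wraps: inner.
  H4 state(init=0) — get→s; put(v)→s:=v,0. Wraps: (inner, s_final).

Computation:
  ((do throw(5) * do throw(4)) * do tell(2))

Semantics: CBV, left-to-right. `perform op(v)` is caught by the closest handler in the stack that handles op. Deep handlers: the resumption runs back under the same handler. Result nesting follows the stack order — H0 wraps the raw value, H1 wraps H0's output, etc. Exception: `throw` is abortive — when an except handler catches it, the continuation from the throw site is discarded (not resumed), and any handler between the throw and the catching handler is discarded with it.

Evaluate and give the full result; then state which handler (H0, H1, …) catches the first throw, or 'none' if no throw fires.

Evaluation trace:
throw(5) @ H0 caught ⇒ 20
H1 returns 20
H2 returns (20, ())
H3 returns (20, ())
H4 returns ((20, ()), 0)
= ((20, ()), 0)

Answer: ((20, ()), 0) ; first throw caught by: H0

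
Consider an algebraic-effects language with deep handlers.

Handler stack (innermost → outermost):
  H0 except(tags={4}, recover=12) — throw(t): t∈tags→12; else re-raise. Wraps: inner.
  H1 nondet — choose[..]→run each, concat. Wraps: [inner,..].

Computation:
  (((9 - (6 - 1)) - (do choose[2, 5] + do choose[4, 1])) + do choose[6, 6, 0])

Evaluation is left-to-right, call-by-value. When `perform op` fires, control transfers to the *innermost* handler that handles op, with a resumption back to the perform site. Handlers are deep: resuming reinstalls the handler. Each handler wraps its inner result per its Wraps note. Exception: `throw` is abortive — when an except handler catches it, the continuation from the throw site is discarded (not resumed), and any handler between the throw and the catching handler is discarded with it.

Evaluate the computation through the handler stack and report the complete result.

Answer: [4, 4, -2, 7, 7, 1, 1, 1, -5, 4, 4, -2]

Step-by-step:
choose[2, 5] @ H1
  branch[0] choose=2:
    choose[4, 1] @ H1
      branch[0] choose=4:
        choose[6, 6, 0] @ H1
          branch[0] choose=6:
            H0 returns 4
            H1 returns [4]
          branch[1] choose=6:
            H0 returns 4
            H1 returns [4]
          branch[2] choose=0:
            H0 returns -2
            H1 returns [-2]
      branch[1] choose=1:
        choose[6, 6, 0] @ H1
          branch[0] choose=6:
            H0 returns 7
            H1 returns [7]
          branch[1] choose=6:
            H0 returns 7
            H1 returns [7]
          branch[2] choose=0:
            H0 returns 1
            H1 returns [1]
  branch[1] choose=5:
    choose[4, 1] @ H1
      branch[0] choose=4:
        choose[6, 6, 0] @ H1
          branch[0] choose=6:
            H0 returns 1
            H1 returns [1]
          branch[1] choose=6:
            H0 returns 1
            H1 returns [1]
          branch[2] choose=0:
            H0 returns -5
            H1 returns [-5]
      branch[1] choose=1:
        choose[6, 6, 0] @ H1
          branch[0] choose=6:
            H0 returns 4
            H1 returns [4]
          branch[1] choose=6:
            H0 returns 4
            H1 returns [4]
          branch[2] choose=0:
            H0 returns -2
            H1 returns [-2]
= [4, 4, -2, 7, 7, 1, 1, 1, -5, 4, 4, -2]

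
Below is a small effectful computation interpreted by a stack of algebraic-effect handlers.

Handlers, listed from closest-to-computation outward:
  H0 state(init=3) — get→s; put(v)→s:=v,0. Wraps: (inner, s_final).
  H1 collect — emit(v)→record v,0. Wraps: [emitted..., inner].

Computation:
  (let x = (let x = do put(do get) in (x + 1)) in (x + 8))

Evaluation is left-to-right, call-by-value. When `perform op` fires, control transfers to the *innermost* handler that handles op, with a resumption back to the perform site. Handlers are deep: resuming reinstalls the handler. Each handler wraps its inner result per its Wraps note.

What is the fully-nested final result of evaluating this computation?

Answer: [(9, 3)]

Working:
get @ H0 ⇒ 3
put(3) @ H0 ⇒ s:=3
H0 returns (9, 3)
H1 returns [(9, 3)]
= [(9, 3)]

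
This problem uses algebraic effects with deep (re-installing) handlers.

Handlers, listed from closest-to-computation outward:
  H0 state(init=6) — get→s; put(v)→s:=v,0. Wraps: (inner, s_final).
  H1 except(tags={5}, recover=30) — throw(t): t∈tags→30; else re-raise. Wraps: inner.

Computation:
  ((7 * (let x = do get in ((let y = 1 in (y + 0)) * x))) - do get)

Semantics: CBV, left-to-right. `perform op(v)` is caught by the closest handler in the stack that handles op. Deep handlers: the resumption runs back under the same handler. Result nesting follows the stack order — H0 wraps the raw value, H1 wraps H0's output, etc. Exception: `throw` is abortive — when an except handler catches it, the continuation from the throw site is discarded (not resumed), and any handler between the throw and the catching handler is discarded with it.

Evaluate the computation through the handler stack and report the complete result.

Step-by-step:
get @ H0 ⇒ 6
get @ H0 ⇒ 6
H0 returns (36, 6)
H1 returns (36, 6)
= (36, 6)

Answer: (36, 6)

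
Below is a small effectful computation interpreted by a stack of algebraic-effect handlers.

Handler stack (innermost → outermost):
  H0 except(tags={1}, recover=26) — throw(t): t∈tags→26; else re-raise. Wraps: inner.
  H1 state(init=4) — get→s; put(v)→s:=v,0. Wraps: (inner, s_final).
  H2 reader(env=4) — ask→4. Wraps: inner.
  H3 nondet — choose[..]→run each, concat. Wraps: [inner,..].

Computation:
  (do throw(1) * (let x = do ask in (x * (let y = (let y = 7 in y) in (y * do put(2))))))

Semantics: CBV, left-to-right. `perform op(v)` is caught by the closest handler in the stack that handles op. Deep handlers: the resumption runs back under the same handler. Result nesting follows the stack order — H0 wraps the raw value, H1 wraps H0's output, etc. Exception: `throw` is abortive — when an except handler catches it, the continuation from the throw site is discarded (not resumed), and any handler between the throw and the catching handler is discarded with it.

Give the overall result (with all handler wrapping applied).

Evaluation trace:
throw(1) @ H0 caught ⇒ 26
H1 returns (26, 4)
H2 returns (26, 4)
H3 returns [(26, 4)]
= [(26, 4)]

Answer: [(26, 4)]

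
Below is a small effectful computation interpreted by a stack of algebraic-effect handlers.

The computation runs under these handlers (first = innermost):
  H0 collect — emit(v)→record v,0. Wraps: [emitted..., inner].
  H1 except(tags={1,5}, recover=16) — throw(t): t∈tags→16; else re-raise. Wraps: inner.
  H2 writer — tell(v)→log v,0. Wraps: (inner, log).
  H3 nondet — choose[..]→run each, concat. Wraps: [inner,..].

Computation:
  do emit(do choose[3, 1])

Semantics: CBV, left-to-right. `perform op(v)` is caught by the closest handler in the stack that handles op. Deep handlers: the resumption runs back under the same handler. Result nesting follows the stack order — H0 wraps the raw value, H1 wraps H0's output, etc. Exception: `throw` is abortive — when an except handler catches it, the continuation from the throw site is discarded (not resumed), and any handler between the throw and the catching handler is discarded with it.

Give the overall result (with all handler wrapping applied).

Answer: [([3, 0], ()), ([1, 0], ())]

Working:
choose[3, 1] @ H3
  branch[0] choose=3:
    emit(3) @ H0 ⇒ out+=3
    H0 returns [3, 0]
    H1 returns [3, 0]
    H2 returns ([3, 0], ())
    H3 returns [([3, 0], ())]
  branch[1] choose=1:
    emit(1) @ H0 ⇒ out+=1
    H0 returns [1, 0]
    H1 returns [1, 0]
    H2 returns ([1, 0], ())
    H3 returns [([1, 0], ())]
= [([3, 0], ()), ([1, 0], ())]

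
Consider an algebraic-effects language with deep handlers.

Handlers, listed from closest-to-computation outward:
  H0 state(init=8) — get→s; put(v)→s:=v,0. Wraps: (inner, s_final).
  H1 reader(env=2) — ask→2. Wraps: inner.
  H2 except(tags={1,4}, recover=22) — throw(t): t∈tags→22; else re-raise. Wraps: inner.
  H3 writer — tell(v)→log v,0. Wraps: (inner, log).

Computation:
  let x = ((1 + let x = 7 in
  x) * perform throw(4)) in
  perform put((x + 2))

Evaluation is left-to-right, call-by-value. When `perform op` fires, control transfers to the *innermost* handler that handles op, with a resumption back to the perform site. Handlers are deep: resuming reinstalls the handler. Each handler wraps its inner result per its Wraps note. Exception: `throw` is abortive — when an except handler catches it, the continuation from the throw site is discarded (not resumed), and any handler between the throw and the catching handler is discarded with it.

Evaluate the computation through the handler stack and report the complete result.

Step-by-step:
throw(4) @ H2 caught ⇒ 22
H3 returns (22, ())
= (22, ())

Answer: (22, ())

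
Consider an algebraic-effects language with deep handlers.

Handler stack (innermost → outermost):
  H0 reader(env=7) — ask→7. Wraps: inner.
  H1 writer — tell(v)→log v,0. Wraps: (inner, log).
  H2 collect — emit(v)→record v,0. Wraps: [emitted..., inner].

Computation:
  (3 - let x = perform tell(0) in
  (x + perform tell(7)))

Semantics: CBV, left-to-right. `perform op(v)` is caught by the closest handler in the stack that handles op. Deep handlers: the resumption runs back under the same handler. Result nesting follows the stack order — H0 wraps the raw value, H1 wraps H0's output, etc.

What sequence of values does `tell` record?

Evaluation trace:
tell(0) @ H1 ⇒ log+=0
tell(7) @ H1 ⇒ log+=7
H0 returns 3
H1 returns (3, (0, 7))
H2 returns [(3, (0, 7))]
= [(3, (0, 7))]

Answer: (0, 7)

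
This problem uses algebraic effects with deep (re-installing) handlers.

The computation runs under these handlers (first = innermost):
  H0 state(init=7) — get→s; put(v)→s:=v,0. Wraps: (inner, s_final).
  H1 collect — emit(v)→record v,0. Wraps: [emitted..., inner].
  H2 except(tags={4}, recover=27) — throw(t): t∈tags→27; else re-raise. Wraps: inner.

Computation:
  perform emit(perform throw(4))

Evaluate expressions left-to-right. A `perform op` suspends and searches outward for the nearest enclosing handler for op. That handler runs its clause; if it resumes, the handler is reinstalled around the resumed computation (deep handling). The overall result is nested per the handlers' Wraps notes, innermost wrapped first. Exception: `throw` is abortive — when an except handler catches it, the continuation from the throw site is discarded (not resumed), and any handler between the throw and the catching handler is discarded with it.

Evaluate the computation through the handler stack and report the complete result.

Evaluation trace:
throw(4) @ H2 caught ⇒ 27
= 27

Answer: 27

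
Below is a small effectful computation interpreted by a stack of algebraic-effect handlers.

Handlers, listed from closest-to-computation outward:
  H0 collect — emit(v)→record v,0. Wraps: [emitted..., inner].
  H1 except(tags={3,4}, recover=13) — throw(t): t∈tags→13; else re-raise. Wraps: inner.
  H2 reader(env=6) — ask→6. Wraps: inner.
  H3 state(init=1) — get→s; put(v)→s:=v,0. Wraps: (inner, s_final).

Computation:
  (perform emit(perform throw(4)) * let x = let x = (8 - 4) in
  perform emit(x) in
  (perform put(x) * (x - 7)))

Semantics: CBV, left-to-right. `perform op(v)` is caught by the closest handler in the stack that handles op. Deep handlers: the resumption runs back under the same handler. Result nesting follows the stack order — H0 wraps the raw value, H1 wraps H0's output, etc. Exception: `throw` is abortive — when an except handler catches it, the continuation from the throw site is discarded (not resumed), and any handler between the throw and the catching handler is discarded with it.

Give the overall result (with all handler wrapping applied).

Evaluation trace:
throw(4) @ H1 caught ⇒ 13
H2 returns 13
H3 returns (13, 1)
= (13, 1)

Answer: (13, 1)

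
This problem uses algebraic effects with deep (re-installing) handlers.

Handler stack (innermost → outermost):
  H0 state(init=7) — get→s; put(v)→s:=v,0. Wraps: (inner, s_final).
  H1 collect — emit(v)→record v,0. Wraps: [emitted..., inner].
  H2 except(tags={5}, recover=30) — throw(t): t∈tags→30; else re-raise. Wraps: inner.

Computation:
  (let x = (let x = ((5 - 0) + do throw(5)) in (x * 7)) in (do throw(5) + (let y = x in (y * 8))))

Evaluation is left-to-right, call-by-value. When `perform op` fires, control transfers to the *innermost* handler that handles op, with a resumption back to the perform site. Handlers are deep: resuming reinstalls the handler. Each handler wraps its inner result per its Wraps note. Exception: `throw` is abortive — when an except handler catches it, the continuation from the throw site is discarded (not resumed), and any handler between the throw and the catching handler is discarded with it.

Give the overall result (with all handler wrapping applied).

Evaluation trace:
throw(5) @ H2 caught ⇒ 30
= 30

Answer: 30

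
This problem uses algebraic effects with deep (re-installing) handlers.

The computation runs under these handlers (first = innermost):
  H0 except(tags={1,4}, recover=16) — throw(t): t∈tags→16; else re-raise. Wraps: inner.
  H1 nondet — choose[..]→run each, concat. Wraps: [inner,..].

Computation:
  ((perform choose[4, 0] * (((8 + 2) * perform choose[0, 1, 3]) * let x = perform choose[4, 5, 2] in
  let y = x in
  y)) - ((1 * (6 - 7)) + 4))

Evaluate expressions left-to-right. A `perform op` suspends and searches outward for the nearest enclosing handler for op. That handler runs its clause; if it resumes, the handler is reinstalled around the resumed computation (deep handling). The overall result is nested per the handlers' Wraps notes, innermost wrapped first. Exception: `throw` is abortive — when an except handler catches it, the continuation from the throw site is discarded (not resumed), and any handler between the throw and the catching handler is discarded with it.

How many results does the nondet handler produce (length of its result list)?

Evaluation trace:
choose[4, 0] @ H1
  branch[0] choose=4:
    choose[0, 1, 3] @ H1
      branch[0] choose=0:
        choose[4, 5, 2] @ H1
          branch[0] choose=4:
            H0 returns -3
            H1 returns [-3]
          branch[1] choose=5:
            H0 returns -3
            H1 returns [-3]
          branch[2] choose=2:
            H0 returns -3
            H1 returns [-3]
      branch[1] choose=1:
        choose[4, 5, 2] @ H1
          branch[0] choose=4:
            H0 returns 157
            H1 returns [157]
          branch[1] choose=5:
            H0 returns 197
            H1 returns [197]
          branch[2] choose=2:
            H0 returns 77
            H1 returns [77]
      branch[2] choose=3:
        choose[4, 5, 2] @ H1
          branch[0] choose=4:
            H0 returns 477
            H1 returns [477]
          branch[1] choose=5:
            H0 returns 597
            H1 returns [597]
          branch[2] choose=2:
            H0 returns 237
            H1 returns [237]
  branch[1] choose=0:
    choose[0, 1, 3] @ H1
      branch[0] choose=0:
        choose[4, 5, 2] @ H1
          branch[0] choose=4:
            H0 returns -3
            H1 returns [-3]
          branch[1] choose=5:
            H0 returns -3
            H1 returns [-3]
          branch[2] choose=2:
            H0 returns -3
            H1 returns [-3]
      branch[1] choose=1:
        choose[4, 5, 2] @ H1
          branch[0] choose=4:
            H0 returns -3
            H1 returns [-3]
          branch[1] choose=5:
            H0 returns -3
            H1 returns [-3]
          branch[2] choose=2:
            H0 returns -3
            H1 returns [-3]
      branch[2] choose=3:
        choose[4, 5, 2] @ H1
          branch[0] choose=4:
            H0 returns -3
            H1 returns [-3]
          branch[1] choose=5:
            H0 returns -3
            H1 returns [-3]
          branch[2] choose=2:
            H0 returns -3
            H1 returns [-3]
= [-3, -3, -3, 157, 197, 77, 477, 597, 237, -3, -3, -3, -3, -3, -3, -3, -3, -3]

Answer: 18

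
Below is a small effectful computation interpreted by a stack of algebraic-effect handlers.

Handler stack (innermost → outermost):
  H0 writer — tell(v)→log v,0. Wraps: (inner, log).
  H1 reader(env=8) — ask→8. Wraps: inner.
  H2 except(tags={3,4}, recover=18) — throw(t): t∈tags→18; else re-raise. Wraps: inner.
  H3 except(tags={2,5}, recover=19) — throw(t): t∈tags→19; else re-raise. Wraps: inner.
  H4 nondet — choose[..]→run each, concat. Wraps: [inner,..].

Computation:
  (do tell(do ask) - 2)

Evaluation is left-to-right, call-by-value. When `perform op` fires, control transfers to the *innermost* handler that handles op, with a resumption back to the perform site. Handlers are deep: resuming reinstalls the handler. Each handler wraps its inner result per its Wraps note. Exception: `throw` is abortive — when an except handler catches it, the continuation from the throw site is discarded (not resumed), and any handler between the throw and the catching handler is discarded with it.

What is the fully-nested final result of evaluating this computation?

Answer: [(-2, (8))]

Step-by-step:
ask @ H1 ⇒ 8
tell(8) @ H0 ⇒ log+=8
H0 returns (-2, (8))
H1 returns (-2, (8))
H2 returns (-2, (8))
H3 returns (-2, (8))
H4 returns [(-2, (8))]
= [(-2, (8))]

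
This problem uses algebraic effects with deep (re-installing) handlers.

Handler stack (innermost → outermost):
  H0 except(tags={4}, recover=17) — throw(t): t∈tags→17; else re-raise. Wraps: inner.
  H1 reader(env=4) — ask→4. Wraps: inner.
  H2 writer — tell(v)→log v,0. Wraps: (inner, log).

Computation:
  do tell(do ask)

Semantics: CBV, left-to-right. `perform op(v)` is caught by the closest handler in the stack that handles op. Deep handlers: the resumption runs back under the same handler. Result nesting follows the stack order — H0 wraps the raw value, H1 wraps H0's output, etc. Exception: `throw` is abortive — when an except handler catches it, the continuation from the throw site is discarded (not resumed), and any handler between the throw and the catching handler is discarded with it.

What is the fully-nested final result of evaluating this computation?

Answer: (0, (4))

Working:
ask @ H1 ⇒ 4
tell(4) @ H2 ⇒ log+=4
H0 returns 0
H1 returns 0
H2 returns (0, (4))
= (0, (4))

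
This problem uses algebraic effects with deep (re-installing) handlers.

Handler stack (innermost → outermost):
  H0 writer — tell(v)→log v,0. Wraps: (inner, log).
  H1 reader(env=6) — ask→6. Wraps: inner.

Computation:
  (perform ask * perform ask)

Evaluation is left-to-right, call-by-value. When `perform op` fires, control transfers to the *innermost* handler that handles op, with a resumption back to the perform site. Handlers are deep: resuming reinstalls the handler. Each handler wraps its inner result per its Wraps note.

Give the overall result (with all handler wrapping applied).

Evaluation trace:
ask @ H1 ⇒ 6
ask @ H1 ⇒ 6
H0 returns (36, ())
H1 returns (36, ())
= (36, ())

Answer: (36, ())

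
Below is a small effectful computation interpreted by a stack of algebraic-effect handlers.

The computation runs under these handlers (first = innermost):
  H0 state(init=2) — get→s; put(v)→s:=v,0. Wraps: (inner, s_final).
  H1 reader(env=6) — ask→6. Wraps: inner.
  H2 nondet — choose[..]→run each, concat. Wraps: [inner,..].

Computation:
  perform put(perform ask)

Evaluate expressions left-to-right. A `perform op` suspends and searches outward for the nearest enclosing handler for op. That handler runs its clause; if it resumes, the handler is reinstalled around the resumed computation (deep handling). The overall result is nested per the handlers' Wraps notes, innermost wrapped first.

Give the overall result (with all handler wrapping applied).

Answer: [(0, 6)]

Working:
ask @ H1 ⇒ 6
put(6) @ H0 ⇒ s:=6
H0 returns (0, 6)
H1 returns (0, 6)
H2 returns [(0, 6)]
= [(0, 6)]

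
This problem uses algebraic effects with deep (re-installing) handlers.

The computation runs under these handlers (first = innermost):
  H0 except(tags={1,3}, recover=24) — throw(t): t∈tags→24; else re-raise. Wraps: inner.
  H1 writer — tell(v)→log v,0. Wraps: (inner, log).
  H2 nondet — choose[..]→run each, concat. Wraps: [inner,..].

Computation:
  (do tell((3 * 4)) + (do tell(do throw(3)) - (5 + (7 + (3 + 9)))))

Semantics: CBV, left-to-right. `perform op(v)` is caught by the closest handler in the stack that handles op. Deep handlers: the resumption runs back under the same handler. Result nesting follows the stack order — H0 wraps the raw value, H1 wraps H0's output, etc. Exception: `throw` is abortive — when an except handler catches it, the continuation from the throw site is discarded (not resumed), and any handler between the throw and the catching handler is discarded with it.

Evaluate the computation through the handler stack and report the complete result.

Step-by-step:
tell(12) @ H1 ⇒ log+=12
throw(3) @ H0 caught ⇒ 24
H1 returns (24, (12))
H2 returns [(24, (12))]
= [(24, (12))]

Answer: [(24, (12))]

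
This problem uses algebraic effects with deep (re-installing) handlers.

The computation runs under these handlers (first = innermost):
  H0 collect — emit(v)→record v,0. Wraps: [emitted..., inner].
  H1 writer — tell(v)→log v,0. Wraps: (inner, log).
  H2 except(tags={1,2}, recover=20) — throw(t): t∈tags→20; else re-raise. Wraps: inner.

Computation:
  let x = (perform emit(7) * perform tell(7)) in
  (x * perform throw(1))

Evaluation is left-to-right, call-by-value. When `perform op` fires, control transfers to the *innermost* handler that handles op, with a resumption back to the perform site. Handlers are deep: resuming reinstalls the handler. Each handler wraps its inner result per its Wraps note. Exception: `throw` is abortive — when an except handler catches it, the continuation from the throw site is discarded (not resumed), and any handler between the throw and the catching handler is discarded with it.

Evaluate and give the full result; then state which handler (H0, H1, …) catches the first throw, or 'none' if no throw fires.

Evaluation trace:
emit(7) @ H0 ⇒ out+=7
tell(7) @ H1 ⇒ log+=7
throw(1) @ H2 caught ⇒ 20
= 20

Answer: 20 ; first throw caught by: H2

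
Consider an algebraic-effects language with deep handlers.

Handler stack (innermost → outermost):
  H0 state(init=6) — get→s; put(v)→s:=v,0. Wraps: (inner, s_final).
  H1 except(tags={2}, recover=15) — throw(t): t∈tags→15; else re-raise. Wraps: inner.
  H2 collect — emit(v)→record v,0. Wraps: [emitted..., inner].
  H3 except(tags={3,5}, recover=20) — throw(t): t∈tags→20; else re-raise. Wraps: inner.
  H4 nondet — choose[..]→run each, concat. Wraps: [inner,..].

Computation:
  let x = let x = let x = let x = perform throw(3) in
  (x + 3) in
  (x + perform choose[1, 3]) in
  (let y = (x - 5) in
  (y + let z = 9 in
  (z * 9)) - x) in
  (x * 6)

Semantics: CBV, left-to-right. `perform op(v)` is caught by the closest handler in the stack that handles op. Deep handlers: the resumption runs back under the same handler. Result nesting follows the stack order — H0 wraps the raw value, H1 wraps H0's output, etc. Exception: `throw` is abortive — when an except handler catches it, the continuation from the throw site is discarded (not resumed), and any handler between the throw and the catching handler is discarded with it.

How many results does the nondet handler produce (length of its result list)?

Evaluation trace:
throw(3) @ H1 re-raised
throw(3) @ H3 caught ⇒ 20
H4 returns [20]
= [20]

Answer: 1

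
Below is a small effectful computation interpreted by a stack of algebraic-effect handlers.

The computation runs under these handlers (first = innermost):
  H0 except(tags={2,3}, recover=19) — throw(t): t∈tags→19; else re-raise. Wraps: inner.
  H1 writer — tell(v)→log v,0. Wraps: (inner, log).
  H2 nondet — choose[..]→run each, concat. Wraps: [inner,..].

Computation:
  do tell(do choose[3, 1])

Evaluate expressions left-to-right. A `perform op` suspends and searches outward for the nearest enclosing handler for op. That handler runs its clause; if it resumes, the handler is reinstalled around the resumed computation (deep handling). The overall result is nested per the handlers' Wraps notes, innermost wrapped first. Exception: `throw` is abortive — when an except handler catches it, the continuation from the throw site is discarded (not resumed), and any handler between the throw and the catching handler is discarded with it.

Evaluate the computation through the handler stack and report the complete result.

Step-by-step:
choose[3, 1] @ H2
  branch[0] choose=3:
    tell(3) @ H1 ⇒ log+=3
    H0 returns 0
    H1 returns (0, (3))
    H2 returns [(0, (3))]
  branch[1] choose=1:
    tell(1) @ H1 ⇒ log+=1
    H0 returns 0
    H1 returns (0, (1))
    H2 returns [(0, (1))]
= [(0, (3)), (0, (1))]

Answer: [(0, (3)), (0, (1))]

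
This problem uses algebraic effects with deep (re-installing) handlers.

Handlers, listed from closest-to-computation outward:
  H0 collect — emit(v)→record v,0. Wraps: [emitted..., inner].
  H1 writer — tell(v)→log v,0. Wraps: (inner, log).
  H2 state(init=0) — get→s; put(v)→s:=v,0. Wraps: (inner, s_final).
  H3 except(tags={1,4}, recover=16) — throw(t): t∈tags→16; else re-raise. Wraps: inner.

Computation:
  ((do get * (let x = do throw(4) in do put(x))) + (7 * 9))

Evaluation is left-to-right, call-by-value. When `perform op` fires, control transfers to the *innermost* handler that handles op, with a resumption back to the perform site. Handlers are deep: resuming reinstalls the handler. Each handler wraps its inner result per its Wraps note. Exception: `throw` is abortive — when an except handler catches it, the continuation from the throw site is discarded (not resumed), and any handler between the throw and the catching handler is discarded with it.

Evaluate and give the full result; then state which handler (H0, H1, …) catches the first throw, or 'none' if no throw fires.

Working:
get @ H2 ⇒ 0
throw(4) @ H3 caught ⇒ 16
= 16

Answer: 16 ; first throw caught by: H3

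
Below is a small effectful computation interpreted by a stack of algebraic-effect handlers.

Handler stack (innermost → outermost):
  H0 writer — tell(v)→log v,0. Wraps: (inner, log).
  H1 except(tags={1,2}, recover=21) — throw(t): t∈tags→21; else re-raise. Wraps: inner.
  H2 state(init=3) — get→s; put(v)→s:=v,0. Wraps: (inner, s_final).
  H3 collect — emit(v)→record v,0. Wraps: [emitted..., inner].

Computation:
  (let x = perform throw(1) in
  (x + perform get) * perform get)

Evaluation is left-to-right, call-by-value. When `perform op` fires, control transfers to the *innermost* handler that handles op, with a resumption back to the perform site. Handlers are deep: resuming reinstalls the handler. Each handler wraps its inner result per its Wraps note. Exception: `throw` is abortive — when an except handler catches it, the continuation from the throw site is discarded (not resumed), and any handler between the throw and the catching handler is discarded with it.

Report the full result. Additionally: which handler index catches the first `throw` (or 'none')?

Answer: [(21, 3)] ; first throw caught by: H1

Working:
throw(1) @ H1 caught ⇒ 21
H2 returns (21, 3)
H3 returns [(21, 3)]
= [(21, 3)]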